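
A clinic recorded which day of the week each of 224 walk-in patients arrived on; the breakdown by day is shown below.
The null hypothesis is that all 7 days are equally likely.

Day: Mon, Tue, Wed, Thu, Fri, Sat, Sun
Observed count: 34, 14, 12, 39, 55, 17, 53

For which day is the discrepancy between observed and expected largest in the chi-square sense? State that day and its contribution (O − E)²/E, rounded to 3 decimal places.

Fri, 16.531

Expected count for each of the 7 categories: 224/7 = 32.
cat         O        E   (O−E)²/E
Mon        34       32     0.1250
Tue        14       32    10.1250
Wed        12       32    12.5000
Thu        39       32     1.5313
Fri        55       32    16.5313
Sat        17       32     7.0313
Sun        53       32    13.7813
The largest term is for Fri: 16.531.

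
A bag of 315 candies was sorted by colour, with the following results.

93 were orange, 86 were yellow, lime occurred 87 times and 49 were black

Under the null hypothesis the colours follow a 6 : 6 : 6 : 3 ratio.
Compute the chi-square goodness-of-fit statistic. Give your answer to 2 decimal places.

0.73

Ratio total = 21. Expected counts: 315×6/21 = 90, 315×6/21 = 90, 315×6/21 = 90, 315×3/21 = 45.
cat         O        E   (O−E)²/E
orange     93       90      0.100
yellow     86       90      0.178
lime       87       90      0.100
black      49       45      0.356
Sum = 0.73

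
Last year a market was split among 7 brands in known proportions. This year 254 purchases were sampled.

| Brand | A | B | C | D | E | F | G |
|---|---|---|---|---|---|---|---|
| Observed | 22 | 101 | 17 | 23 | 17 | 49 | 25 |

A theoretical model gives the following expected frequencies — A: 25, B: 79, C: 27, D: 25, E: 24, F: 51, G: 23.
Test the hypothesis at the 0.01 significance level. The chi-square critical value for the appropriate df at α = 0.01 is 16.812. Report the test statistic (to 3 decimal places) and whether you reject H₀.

χ² = (22−25)²/25 + (101−79)²/79 + (17−27)²/27 + (23−25)²/25 + (17−24)²/24 + (49−51)²/51 + (25−23)²/23
   = 0.3600 + 6.1266 + 3.7037 + 0.1600 + 2.0417 + 0.0784 + 0.1739
Sum = 12.644
df = 6. Since 12.644 < 16.812, we do not reject H₀.

12.644; do not reject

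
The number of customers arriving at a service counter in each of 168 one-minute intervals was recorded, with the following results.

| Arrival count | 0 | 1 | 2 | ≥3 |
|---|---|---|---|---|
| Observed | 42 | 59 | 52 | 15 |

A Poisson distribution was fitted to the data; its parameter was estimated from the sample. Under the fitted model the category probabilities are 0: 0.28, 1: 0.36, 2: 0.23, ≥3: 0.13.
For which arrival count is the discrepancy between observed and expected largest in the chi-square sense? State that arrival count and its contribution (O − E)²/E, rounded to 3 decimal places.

2, 4.619

Expected counts E_i = n·p_i: 168×0.28 = 47.04, 168×0.36 = 60.48, 168×0.23 = 38.64, 168×0.13 = 21.84.
0: (42 − 47.04)²/47.04 = 25.4016/47.04 = 0.5400
1: (59 − 60.48)²/60.48 = 2.1904/60.48 = 0.0362
2: (52 − 38.64)²/38.64 = 178.4896/38.64 = 4.6193
≥3: (15 − 21.84)²/21.84 = 46.7856/21.84 = 2.1422
The largest term is for 2: 4.619.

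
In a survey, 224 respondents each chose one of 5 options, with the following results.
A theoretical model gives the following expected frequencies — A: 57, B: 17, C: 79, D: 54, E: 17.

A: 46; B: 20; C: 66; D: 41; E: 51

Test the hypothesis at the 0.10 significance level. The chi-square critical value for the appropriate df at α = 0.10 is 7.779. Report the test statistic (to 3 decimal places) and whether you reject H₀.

χ² = (46−57)²/57 + (20−17)²/17 + (66−79)²/79 + (41−54)²/54 + (51−17)²/17
   = 2.1228 + 0.5294 + 2.1392 + 3.1296 + 68.0000
Sum = 75.921
df = 4. Since 75.921 > 7.779, we reject H₀.

75.921; reject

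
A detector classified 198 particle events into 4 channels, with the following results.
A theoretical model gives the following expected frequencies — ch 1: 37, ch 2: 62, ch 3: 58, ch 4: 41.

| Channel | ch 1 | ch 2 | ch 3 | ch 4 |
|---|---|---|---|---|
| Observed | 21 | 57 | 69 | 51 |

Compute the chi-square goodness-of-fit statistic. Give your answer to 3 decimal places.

11.847

cat         O        E   (O−E)²/E
ch 1       21       37     6.9189
ch 2       57       62     0.4032
ch 3       69       58     2.0862
ch 4       51       41     2.4390
Sum = 11.847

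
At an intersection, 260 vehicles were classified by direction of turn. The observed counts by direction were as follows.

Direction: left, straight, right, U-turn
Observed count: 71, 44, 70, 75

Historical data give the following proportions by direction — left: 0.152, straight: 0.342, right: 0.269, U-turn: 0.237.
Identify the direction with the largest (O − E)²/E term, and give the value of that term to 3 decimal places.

Expected counts E_i = n·p_i: 260×0.152 = 39.52, 260×0.342 = 88.92, 260×0.269 = 69.94, 260×0.237 = 61.62.
left: (71 − 39.52)²/39.52 = 990.9904/39.52 = 25.0757
straight: (44 − 88.92)²/88.92 = 2017.8064/88.92 = 22.6924
right: (70 − 69.94)²/69.94 = 0.0036/69.94 = 0.0001
U-turn: (75 − 61.62)²/61.62 = 179.0244/61.62 = 2.9053
The largest term is for left: 25.076.

left, 25.076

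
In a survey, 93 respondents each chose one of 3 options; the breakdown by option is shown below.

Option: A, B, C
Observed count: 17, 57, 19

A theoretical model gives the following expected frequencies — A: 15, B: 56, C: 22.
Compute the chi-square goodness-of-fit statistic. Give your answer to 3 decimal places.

A: (17 − 15)²/15 = 4/15 = 0.2667
B: (57 − 56)²/56 = 1/56 = 0.0179
C: (19 − 22)²/22 = 9/22 = 0.4091
Sum = 0.694

0.694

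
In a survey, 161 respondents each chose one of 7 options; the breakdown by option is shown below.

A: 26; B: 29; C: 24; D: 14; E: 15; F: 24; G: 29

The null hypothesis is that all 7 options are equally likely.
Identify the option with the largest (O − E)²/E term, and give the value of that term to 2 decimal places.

Under H₀ each category has probability 1/7, so each expected count is 161/7 = 23.
A: (26 − 23)²/23 = 9/23 = 0.391
B: (29 − 23)²/23 = 36/23 = 1.565
C: (24 − 23)²/23 = 1/23 = 0.043
D: (14 − 23)²/23 = 81/23 = 3.522
E: (15 − 23)²/23 = 64/23 = 2.783
F: (24 − 23)²/23 = 1/23 = 0.043
G: (29 − 23)²/23 = 36/23 = 1.565
The largest term is for D: 3.52.

D, 3.52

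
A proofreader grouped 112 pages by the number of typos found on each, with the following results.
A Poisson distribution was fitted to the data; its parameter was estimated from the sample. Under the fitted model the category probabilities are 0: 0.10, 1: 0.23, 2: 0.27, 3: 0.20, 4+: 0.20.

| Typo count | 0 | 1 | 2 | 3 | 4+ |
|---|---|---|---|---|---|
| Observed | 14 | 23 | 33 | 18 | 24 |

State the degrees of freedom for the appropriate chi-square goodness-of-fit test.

3

There are k = 5 categories and 1 parameter estimated from the data, so df = 5 − 1 − 1 = 3.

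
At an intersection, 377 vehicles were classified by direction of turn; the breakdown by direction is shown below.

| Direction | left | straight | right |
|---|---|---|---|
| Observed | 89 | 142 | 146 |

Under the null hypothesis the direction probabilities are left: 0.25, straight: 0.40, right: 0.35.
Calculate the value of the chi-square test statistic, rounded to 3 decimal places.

2.302

Expected counts E_i = n·p_i: 377×0.25 = 94.25, 377×0.40 = 150.8, 377×0.35 = 131.95.
χ² = (89−94.25)²/94.25 + (142−150.8)²/150.8 + (146−131.95)²/131.95
   = 0.2924 + 0.5135 + 1.4960
Sum = 2.302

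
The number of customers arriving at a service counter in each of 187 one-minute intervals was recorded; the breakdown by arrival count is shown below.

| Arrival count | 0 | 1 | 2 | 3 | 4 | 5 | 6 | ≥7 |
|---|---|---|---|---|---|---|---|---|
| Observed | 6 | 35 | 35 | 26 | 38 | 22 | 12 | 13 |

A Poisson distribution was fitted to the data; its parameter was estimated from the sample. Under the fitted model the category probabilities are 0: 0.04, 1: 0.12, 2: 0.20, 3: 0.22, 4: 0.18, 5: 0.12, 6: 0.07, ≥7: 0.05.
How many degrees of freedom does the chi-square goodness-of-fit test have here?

6

There are k = 8 categories and 1 parameter estimated from the data, so df = 8 − 1 − 1 = 6.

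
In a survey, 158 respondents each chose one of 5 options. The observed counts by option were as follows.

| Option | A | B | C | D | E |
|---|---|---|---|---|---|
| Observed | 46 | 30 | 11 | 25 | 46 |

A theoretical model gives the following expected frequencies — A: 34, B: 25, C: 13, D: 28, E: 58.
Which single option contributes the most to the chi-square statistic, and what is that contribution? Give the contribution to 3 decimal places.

χ² = (46−34)²/34 + (30−25)²/25 + (11−13)²/13 + (25−28)²/28 + (46−58)²/58
   = 4.2353 + 1.0000 + 0.3077 + 0.3214 + 2.4828
The largest term is for A: 4.235.

A, 4.235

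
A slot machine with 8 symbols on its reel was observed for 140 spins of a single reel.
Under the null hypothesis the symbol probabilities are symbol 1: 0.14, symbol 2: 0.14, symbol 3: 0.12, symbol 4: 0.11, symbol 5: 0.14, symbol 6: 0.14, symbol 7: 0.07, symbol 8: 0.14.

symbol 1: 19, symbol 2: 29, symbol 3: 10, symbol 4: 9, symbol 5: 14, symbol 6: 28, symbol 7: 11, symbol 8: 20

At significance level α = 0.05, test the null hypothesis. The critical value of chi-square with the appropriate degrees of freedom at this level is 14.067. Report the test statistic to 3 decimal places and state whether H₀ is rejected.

Expected counts E_i = n·p_i: 140×0.14 = 19.6, 140×0.14 = 19.6, 140×0.12 = 16.8, 140×0.11 = 15.4, 140×0.14 = 19.6, 140×0.14 = 19.6, 140×0.07 = 9.8, 140×0.14 = 19.6.
symbol 1: (19 − 19.6)²/19.6 = 0.36/19.6 = 0.0184
symbol 2: (29 − 19.6)²/19.6 = 88.36/19.6 = 4.5082
symbol 3: (10 − 16.8)²/16.8 = 46.24/16.8 = 2.7524
symbol 4: (9 − 15.4)²/15.4 = 40.96/15.4 = 2.6597
symbol 5: (14 − 19.6)²/19.6 = 31.36/19.6 = 1.6000
symbol 6: (28 − 19.6)²/19.6 = 70.56/19.6 = 3.6000
symbol 7: (11 − 9.8)²/9.8 = 1.44/9.8 = 0.1469
symbol 8: (20 − 19.6)²/19.6 = 0.16/19.6 = 0.0082
Sum = 15.294
df = 7. Since 15.294 > 14.067, we reject H₀.

15.294; reject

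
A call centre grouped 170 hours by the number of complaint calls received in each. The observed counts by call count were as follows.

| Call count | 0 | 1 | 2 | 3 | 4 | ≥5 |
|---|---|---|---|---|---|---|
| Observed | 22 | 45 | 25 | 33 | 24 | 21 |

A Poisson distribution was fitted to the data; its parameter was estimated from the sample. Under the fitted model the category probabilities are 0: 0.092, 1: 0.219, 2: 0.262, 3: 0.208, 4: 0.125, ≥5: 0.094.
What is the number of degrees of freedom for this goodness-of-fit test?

4

There are k = 6 categories and 1 parameter estimated from the data, so df = 6 − 1 − 1 = 4.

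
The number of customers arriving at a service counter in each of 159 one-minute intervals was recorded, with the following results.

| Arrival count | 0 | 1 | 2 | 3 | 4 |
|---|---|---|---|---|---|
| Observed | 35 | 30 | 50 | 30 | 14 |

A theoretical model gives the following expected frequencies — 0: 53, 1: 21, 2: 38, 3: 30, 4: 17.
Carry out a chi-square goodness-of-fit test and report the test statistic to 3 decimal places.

0: (35 − 53)²/53 = 324/53 = 6.1132
1: (30 − 21)²/21 = 81/21 = 3.8571
2: (50 − 38)²/38 = 144/38 = 3.7895
3: (30 − 30)²/30 = 0/30 = 0.0000
4: (14 − 17)²/17 = 9/17 = 0.5294
Sum = 14.289

14.289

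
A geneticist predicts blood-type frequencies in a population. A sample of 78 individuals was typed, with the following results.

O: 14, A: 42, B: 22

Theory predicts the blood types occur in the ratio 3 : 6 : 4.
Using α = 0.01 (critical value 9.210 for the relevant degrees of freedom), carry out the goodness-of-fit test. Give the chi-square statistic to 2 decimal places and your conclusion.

Ratio total = 13. Expected counts: 78×3/13 = 18, 78×6/13 = 36, 78×4/13 = 24.
O: (14 − 18)²/18 = 16/18 = 0.889
A: (42 − 36)²/36 = 36/36 = 1.000
B: (22 − 24)²/24 = 4/24 = 0.167
Sum = 2.06
df = 2. Since 2.06 < 9.210, we do not reject H₀.

2.06; do not reject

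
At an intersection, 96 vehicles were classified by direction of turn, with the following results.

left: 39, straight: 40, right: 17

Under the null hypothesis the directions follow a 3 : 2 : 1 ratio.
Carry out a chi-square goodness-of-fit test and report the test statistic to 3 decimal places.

3.750

Ratio total = 6. Expected counts: 96×3/6 = 48, 96×2/6 = 32, 96×1/6 = 16.
left: (39 − 48)²/48 = 81/48 = 1.6875
straight: (40 − 32)²/32 = 64/32 = 2.0000
right: (17 − 16)²/16 = 1/16 = 0.0625
Sum = 3.750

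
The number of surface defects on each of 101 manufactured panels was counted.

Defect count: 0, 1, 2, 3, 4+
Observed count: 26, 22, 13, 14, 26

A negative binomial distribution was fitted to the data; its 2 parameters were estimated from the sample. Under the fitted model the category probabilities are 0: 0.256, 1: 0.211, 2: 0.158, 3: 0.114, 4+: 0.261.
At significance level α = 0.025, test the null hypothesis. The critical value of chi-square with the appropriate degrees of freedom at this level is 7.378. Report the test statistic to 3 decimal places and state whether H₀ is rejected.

1.113; do not reject

Expected counts E_i = n·p_i: 101×0.256 = 25.856, 101×0.211 = 21.311, 101×0.158 = 15.958, 101×0.114 = 11.514, 101×0.261 = 26.361.
cat         O        E   (O−E)²/E
0          26   25.856     0.0008
1          22   21.311     0.0223
2          13   15.958     0.5483
3          14   11.514     0.5368
4+         26   26.361     0.0049
Sum = 1.113
df = 2. Since 1.113 < 7.378, we do not reject H₀.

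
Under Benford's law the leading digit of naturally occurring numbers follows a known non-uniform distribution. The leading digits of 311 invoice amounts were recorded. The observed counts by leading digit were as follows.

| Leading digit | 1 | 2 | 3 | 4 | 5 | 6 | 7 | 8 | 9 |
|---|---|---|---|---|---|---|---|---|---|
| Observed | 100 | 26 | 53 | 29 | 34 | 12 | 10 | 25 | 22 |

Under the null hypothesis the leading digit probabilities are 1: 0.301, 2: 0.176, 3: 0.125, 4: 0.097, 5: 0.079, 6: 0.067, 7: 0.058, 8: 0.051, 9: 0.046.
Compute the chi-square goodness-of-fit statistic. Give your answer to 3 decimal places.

Expected counts E_i = n·p_i: 311×0.301 = 93.611, 311×0.176 = 54.736, 311×0.125 = 38.875, 311×0.097 = 30.167, 311×0.079 = 24.569, 311×0.067 = 20.837, 311×0.058 = 18.038, 311×0.051 = 15.861, 311×0.046 = 14.306.
1: (100 − 93.611)²/93.611 = 40.819321/93.611 = 0.4361
2: (26 − 54.736)²/54.736 = 825.757696/54.736 = 15.0862
3: (53 − 38.875)²/38.875 = 199.515625/38.875 = 5.1322
4: (29 − 30.167)²/30.167 = 1.361889/30.167 = 0.0451
5: (34 − 24.569)²/24.569 = 88.943761/24.569 = 3.6202
6: (12 − 20.837)²/20.837 = 78.092569/20.837 = 3.7478
7: (10 − 18.038)²/18.038 = 64.609444/18.038 = 3.5819
8: (25 − 15.861)²/15.861 = 83.521321/15.861 = 5.2658
9: (22 − 14.306)²/14.306 = 59.197636/14.306 = 4.1380
Sum = 41.053

41.053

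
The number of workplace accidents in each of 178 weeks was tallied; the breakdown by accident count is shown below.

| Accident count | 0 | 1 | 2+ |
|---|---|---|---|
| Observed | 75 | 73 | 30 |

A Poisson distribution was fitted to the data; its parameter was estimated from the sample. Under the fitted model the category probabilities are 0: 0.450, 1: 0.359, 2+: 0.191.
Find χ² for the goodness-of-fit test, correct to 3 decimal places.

Expected counts E_i = n·p_i: 178×0.450 = 80.1, 178×0.359 = 63.902, 178×0.191 = 33.998.
cat         O        E   (O−E)²/E
0          75     80.1     0.3247
1          73   63.902     1.2953
2+         30   33.998     0.4701
Sum = 2.090

2.090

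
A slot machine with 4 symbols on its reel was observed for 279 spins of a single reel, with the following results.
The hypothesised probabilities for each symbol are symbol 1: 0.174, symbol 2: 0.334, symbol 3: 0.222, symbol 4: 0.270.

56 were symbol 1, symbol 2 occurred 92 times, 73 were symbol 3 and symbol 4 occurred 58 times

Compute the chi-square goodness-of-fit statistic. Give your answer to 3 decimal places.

Expected counts E_i = n·p_i: 279×0.174 = 48.546, 279×0.334 = 93.186, 279×0.222 = 61.938, 279×0.270 = 75.33.
symbol 1: (56 − 48.546)²/48.546 = 55.562116/48.546 = 1.1445
symbol 2: (92 − 93.186)²/93.186 = 1.406596/93.186 = 0.0151
symbol 3: (73 − 61.938)²/61.938 = 122.367844/61.938 = 1.9757
symbol 4: (58 − 75.33)²/75.33 = 300.3289/75.33 = 3.9868
Sum = 7.122

7.122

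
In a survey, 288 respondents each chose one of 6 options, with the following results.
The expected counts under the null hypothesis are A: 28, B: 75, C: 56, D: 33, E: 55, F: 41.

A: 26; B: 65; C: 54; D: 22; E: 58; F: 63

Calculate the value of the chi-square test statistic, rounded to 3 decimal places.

17.183

A: (26 − 28)²/28 = 4/28 = 0.1429
B: (65 − 75)²/75 = 100/75 = 1.3333
C: (54 − 56)²/56 = 4/56 = 0.0714
D: (22 − 33)²/33 = 121/33 = 3.6667
E: (58 − 55)²/55 = 9/55 = 0.1636
F: (63 − 41)²/41 = 484/41 = 11.8049
Sum = 17.183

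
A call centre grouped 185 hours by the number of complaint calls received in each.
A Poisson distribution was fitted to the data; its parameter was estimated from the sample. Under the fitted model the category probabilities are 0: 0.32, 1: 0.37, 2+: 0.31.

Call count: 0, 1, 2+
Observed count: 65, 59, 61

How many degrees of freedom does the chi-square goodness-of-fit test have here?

There are k = 3 categories and 1 parameter estimated from the data, so df = 3 − 1 − 1 = 1.

1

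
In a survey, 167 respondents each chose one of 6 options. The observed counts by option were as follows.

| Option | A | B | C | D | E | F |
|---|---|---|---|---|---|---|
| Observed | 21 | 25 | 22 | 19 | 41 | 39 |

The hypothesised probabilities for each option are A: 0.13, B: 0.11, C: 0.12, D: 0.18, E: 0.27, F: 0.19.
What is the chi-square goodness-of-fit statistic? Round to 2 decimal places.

Expected counts E_i = n·p_i: 167×0.13 = 21.71, 167×0.11 = 18.37, 167×0.12 = 20.04, 167×0.18 = 30.06, 167×0.27 = 45.09, 167×0.19 = 31.73.
cat         O        E   (O−E)²/E
A          21    21.71      0.023
B          25    18.37      2.393
C          22    20.04      0.192
D          19    30.06      4.069
E          41    45.09      0.371
F          39    31.73      1.666
Sum = 8.71

8.71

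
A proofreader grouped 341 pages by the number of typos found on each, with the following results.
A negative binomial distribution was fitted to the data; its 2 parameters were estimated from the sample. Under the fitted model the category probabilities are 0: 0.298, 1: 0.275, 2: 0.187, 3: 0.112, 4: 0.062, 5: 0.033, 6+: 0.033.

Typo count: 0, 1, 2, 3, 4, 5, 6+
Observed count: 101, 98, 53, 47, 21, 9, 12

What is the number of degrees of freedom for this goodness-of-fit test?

4

There are k = 7 categories and 2 parameters estimated from the data, so df = 7 − 1 − 2 = 4.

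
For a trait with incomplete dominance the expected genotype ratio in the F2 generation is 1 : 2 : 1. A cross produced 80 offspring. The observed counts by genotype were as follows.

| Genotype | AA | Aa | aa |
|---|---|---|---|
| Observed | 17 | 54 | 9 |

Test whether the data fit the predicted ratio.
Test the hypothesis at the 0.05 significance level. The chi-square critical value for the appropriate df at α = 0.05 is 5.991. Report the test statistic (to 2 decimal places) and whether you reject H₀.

11.40; reject

Ratio total = 4. Expected counts: 80×1/4 = 20, 80×2/4 = 40, 80×1/4 = 20.
χ² = (17−20)²/20 + (54−40)²/40 + (9−20)²/20
   = 0.450 + 4.900 + 6.050
Sum = 11.40
df = 2. Since 11.40 > 5.991, we reject H₀.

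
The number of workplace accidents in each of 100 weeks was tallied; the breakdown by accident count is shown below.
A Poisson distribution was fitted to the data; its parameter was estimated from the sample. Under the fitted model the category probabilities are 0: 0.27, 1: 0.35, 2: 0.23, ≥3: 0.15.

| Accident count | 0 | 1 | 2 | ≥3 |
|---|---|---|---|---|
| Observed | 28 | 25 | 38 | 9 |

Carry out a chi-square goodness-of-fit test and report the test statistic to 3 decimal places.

Expected counts E_i = n·p_i: 100×0.27 = 27, 100×0.35 = 35, 100×0.23 = 23, 100×0.15 = 15.
χ² = (28−27)²/27 + (25−35)²/35 + (38−23)²/23 + (9−15)²/15
   = 0.0370 + 2.8571 + 9.7826 + 2.4000
Sum = 15.077

15.077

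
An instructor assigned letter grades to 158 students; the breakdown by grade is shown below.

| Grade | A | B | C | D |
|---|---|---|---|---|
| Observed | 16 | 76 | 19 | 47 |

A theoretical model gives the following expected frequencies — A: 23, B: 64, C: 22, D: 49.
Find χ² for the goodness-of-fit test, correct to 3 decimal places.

χ² = (16−23)²/23 + (76−64)²/64 + (19−22)²/22 + (47−49)²/49
   = 2.1304 + 2.2500 + 0.4091 + 0.0816
Sum = 4.871

4.871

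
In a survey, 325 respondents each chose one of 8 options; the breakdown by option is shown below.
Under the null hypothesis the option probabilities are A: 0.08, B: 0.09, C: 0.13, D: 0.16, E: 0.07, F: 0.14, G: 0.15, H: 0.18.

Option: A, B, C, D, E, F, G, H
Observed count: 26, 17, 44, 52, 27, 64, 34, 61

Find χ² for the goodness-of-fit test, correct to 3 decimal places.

Expected counts E_i = n·p_i: 325×0.08 = 26, 325×0.09 = 29.25, 325×0.13 = 42.25, 325×0.16 = 52, 325×0.07 = 22.75, 325×0.14 = 45.5, 325×0.15 = 48.75, 325×0.18 = 58.5.
χ² = (26−26)²/26 + (17−29.25)²/29.25 + (44−42.25)²/42.25 + (52−52)²/52 + (27−22.75)²/22.75 + (64−45.5)²/45.5 + (34−48.75)²/48.75 + (61−58.5)²/58.5
   = 0.0000 + 5.1303 + 0.0725 + 0.0000 + 0.7940 + 7.5220 + 4.4628 + 0.1068
Sum = 18.088

18.088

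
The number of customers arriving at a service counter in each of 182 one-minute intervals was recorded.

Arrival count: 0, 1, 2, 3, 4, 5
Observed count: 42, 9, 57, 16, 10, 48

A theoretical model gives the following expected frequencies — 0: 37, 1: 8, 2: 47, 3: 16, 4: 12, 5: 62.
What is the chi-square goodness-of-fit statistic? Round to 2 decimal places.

6.42

0: (42 − 37)²/37 = 25/37 = 0.676
1: (9 − 8)²/8 = 1/8 = 0.125
2: (57 − 47)²/47 = 100/47 = 2.128
3: (16 − 16)²/16 = 0/16 = 0.000
4: (10 − 12)²/12 = 4/12 = 0.333
5: (48 − 62)²/62 = 196/62 = 3.161
Sum = 6.42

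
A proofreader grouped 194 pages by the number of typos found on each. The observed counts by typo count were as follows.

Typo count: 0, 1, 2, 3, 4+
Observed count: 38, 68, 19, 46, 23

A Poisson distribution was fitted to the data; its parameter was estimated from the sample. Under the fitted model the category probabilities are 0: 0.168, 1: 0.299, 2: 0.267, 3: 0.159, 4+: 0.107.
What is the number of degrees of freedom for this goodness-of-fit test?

3

There are k = 5 categories and 1 parameter estimated from the data, so df = 5 − 1 − 1 = 3.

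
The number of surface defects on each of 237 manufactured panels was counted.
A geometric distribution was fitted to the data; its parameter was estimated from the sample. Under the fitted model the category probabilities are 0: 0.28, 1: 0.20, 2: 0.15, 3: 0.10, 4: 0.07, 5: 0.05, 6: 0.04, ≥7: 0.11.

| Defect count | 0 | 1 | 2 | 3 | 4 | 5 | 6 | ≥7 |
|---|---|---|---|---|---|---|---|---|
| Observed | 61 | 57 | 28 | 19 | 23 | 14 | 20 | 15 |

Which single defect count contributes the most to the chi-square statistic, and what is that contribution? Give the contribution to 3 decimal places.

6, 11.674

Expected counts E_i = n·p_i: 237×0.28 = 66.36, 237×0.20 = 47.4, 237×0.15 = 35.55, 237×0.10 = 23.7, 237×0.07 = 16.59, 237×0.05 = 11.85, 237×0.04 = 9.48, 237×0.11 = 26.07.
0: (61 − 66.36)²/66.36 = 28.7296/66.36 = 0.4329
1: (57 − 47.4)²/47.4 = 92.16/47.4 = 1.9443
2: (28 − 35.55)²/35.55 = 57.0025/35.55 = 1.6034
3: (19 − 23.7)²/23.7 = 22.09/23.7 = 0.9321
4: (23 − 16.59)²/16.59 = 41.0881/16.59 = 2.4767
5: (14 − 11.85)²/11.85 = 4.6225/11.85 = 0.3901
6: (20 − 9.48)²/9.48 = 110.6704/9.48 = 11.6741
≥7: (15 − 26.07)²/26.07 = 122.5449/26.07 = 4.7006
The largest term is for 6: 11.674.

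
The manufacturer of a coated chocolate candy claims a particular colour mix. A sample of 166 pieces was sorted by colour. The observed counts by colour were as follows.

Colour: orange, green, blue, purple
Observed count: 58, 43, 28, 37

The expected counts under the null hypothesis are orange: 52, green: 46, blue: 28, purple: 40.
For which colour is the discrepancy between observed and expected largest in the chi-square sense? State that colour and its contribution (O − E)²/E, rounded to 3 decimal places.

orange, 0.692

χ² = (58−52)²/52 + (43−46)²/46 + (28−28)²/28 + (37−40)²/40
   = 0.6923 + 0.1957 + 0.0000 + 0.2250
The largest term is for orange: 0.692.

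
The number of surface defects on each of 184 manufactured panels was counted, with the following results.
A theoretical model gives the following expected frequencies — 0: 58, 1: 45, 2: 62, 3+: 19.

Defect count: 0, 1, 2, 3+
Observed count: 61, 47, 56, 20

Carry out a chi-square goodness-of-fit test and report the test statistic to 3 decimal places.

0: (61 − 58)²/58 = 9/58 = 0.1552
1: (47 − 45)²/45 = 4/45 = 0.0889
2: (56 − 62)²/62 = 36/62 = 0.5806
3+: (20 − 19)²/19 = 1/19 = 0.0526
Sum = 0.877

0.877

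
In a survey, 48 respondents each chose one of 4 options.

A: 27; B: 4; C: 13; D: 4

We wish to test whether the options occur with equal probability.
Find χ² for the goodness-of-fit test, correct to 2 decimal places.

Expected count for each of the 4 categories: 48/4 = 12.
χ² = (27−12)²/12 + (4−12)²/12 + (13−12)²/12 + (4−12)²/12
   = 18.750 + 5.333 + 0.083 + 5.333
Sum = 29.50

29.50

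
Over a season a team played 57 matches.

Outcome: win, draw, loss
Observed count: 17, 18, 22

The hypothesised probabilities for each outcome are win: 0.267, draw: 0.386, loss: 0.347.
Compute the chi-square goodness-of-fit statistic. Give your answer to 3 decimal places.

Expected counts E_i = n·p_i: 57×0.267 = 15.219, 57×0.386 = 22.002, 57×0.347 = 19.779.
χ² = (17−15.219)²/15.219 + (18−22.002)²/22.002 + (22−19.779)²/19.779
   = 0.2084 + 0.7279 + 0.2494
Sum = 1.186

1.186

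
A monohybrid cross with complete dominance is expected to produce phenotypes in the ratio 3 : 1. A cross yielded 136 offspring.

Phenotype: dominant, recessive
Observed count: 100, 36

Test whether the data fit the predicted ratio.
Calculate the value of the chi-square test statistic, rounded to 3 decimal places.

0.157

Ratio total = 4. Expected counts: 136×3/4 = 102, 136×1/4 = 34.
dominant: (100 − 102)²/102 = 4/102 = 0.0392
recessive: (36 − 34)²/34 = 4/34 = 0.1176
Sum = 0.157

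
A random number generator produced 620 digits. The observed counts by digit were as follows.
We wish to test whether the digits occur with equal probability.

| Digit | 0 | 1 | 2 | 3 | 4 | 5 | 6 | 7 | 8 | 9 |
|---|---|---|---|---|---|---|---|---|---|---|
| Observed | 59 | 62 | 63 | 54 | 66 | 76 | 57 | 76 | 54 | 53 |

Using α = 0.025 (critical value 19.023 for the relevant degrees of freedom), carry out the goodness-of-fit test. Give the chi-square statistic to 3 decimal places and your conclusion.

Under H₀ each category has probability 1/10, so each expected count is 620/10 = 62.
0: (59 − 62)²/62 = 9/62 = 0.1452
1: (62 − 62)²/62 = 0/62 = 0.0000
2: (63 − 62)²/62 = 1/62 = 0.0161
3: (54 − 62)²/62 = 64/62 = 1.0323
4: (66 − 62)²/62 = 16/62 = 0.2581
5: (76 − 62)²/62 = 196/62 = 3.1613
6: (57 − 62)²/62 = 25/62 = 0.4032
7: (76 − 62)²/62 = 196/62 = 3.1613
8: (54 − 62)²/62 = 64/62 = 1.0323
9: (53 − 62)²/62 = 81/62 = 1.3065
Sum = 10.516
df = 9. Since 10.516 < 19.023, we do not reject H₀.

10.516; do not reject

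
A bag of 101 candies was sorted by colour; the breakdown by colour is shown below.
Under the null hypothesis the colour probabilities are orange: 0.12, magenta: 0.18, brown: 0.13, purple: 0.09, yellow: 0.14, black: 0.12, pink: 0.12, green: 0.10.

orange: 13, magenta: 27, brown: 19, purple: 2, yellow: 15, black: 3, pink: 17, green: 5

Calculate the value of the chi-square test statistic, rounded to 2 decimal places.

Expected counts E_i = n·p_i: 101×0.12 = 12.12, 101×0.18 = 18.18, 101×0.13 = 13.13, 101×0.09 = 9.09, 101×0.14 = 14.14, 101×0.12 = 12.12, 101×0.12 = 12.12, 101×0.10 = 10.1.
χ² = (13−12.12)²/12.12 + (27−18.18)²/18.18 + (19−13.13)²/13.13 + (2−9.09)²/9.09 + (15−14.14)²/14.14 + (3−12.12)²/12.12 + (17−12.12)²/12.12 + (5−10.1)²/10.1
   = 0.064 + 4.279 + 2.624 + 5.530 + 0.052 + 6.863 + 1.965 + 2.575
Sum = 23.95

23.95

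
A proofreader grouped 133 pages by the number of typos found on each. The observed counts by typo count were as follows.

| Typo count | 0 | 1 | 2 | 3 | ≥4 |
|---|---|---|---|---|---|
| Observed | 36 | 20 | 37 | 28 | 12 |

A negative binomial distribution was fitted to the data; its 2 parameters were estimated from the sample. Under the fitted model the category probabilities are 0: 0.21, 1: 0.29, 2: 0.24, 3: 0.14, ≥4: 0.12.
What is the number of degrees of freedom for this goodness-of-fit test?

2

There are k = 5 categories and 2 parameters estimated from the data, so df = 5 − 1 − 2 = 2.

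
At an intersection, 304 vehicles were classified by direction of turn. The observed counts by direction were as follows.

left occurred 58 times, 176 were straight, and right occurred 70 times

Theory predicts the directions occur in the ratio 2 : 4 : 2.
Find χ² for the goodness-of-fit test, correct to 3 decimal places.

8.526

Ratio total = 8. Expected counts: 304×2/8 = 76, 304×4/8 = 152, 304×2/8 = 76.
left: (58 − 76)²/76 = 324/76 = 4.2632
straight: (176 − 152)²/152 = 576/152 = 3.7895
right: (70 − 76)²/76 = 36/76 = 0.4737
Sum = 8.526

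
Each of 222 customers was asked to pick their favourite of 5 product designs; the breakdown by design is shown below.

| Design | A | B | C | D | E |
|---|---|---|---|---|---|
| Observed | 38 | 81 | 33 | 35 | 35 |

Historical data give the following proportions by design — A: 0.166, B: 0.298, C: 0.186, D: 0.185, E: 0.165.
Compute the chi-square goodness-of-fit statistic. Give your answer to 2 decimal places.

6.00

Expected counts E_i = n·p_i: 222×0.166 = 36.852, 222×0.298 = 66.156, 222×0.186 = 41.292, 222×0.185 = 41.07, 222×0.165 = 36.63.
A: (38 − 36.852)²/36.852 = 1.317904/36.852 = 0.036
B: (81 − 66.156)²/66.156 = 220.344336/66.156 = 3.331
C: (33 − 41.292)²/41.292 = 68.757264/41.292 = 1.665
D: (35 − 41.07)²/41.07 = 36.8449/41.07 = 0.897
E: (35 − 36.63)²/36.63 = 2.6569/36.63 = 0.073
Sum = 6.00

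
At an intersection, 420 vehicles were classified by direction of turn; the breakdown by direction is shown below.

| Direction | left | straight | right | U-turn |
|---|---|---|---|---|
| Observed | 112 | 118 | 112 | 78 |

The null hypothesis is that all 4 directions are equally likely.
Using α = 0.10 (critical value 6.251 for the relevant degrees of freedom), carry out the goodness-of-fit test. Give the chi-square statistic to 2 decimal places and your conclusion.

9.49; reject

Expected count for each of the 4 categories: 420/4 = 105.
cat           O        E   (O−E)²/E
left        112      105      0.467
straight    118      105      1.610
right       112      105      0.467
U-turn       78      105      6.943
Sum = 9.49
df = 3. Since 9.49 > 6.251, we reject H₀.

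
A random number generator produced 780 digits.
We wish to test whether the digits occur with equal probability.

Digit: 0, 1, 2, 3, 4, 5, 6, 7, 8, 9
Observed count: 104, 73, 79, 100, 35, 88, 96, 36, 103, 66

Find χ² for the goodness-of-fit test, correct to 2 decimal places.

76.82

Expected count for each of the 10 categories: 780/10 = 78.
cat         O        E   (O−E)²/E
0         104       78      8.667
1          73       78      0.321
2          79       78      0.013
3         100       78      6.205
4          35       78     23.705
5          88       78      1.282
6          96       78      4.154
7          36       78     22.615
8         103       78      8.013
9          66       78      1.846
Sum = 76.82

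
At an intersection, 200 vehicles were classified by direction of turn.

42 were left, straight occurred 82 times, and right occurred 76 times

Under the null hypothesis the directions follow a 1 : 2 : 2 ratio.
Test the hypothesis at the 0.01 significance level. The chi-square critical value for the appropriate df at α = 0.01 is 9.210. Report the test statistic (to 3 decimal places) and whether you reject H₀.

Ratio total = 5. Expected counts: 200×1/5 = 40, 200×2/5 = 80, 200×2/5 = 80.
χ² = (42−40)²/40 + (82−80)²/80 + (76−80)²/80
   = 0.1000 + 0.0500 + 0.2000
Sum = 0.350
df = 2. Since 0.350 < 9.210, we do not reject H₀.

0.350; do not reject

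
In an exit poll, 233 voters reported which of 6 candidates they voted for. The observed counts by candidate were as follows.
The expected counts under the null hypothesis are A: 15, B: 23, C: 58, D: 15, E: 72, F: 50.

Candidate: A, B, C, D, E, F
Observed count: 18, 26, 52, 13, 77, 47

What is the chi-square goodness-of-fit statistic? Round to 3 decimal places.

2.406

A: (18 − 15)²/15 = 9/15 = 0.6000
B: (26 − 23)²/23 = 9/23 = 0.3913
C: (52 − 58)²/58 = 36/58 = 0.6207
D: (13 − 15)²/15 = 4/15 = 0.2667
E: (77 − 72)²/72 = 25/72 = 0.3472
F: (47 − 50)²/50 = 9/50 = 0.1800
Sum = 2.406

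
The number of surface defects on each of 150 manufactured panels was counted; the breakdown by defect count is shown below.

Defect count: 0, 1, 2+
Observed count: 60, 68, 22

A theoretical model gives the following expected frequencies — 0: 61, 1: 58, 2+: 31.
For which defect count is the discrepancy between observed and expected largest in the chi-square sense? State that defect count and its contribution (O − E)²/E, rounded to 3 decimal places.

2+, 2.613

cat         O        E   (O−E)²/E
0          60       61     0.0164
1          68       58     1.7241
2+         22       31     2.6129
The largest term is for 2+: 2.613.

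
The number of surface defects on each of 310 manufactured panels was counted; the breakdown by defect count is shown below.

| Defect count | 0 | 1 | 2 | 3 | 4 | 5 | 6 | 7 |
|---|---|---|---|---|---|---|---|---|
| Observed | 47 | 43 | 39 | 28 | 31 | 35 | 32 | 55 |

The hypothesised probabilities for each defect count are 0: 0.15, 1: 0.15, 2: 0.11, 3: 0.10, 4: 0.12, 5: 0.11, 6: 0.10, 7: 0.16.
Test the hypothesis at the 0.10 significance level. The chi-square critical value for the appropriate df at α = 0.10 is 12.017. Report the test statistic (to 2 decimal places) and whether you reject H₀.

Expected counts E_i = n·p_i: 310×0.15 = 46.5, 310×0.15 = 46.5, 310×0.11 = 34.1, 310×0.10 = 31, 310×0.12 = 37.2, 310×0.11 = 34.1, 310×0.10 = 31, 310×0.16 = 49.6.
cat         O        E   (O−E)²/E
0          47     46.5      0.005
1          43     46.5      0.263
2          39     34.1      0.704
3          28       31      0.290
4          31     37.2      1.033
5          35     34.1      0.024
6          32       31      0.032
7          55     49.6      0.588
Sum = 2.94
df = 7. Since 2.94 < 12.017, we do not reject H₀.

2.94; do not reject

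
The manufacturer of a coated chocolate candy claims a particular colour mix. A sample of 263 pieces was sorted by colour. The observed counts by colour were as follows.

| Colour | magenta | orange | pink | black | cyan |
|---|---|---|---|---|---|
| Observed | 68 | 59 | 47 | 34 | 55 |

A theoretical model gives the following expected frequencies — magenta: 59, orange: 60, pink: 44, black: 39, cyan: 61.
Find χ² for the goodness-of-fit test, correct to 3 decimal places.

cat          O        E   (O−E)²/E
magenta     68       59     1.3729
orange      59       60     0.0167
pink        47       44     0.2045
black       34       39     0.6410
cyan        55       61     0.5902
Sum = 2.825

2.825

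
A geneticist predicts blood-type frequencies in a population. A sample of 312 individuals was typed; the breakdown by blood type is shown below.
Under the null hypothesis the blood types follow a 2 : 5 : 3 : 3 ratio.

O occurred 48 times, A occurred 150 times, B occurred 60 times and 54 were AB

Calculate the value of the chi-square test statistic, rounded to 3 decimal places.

Ratio total = 13. Expected counts: 312×2/13 = 48, 312×5/13 = 120, 312×3/13 = 72, 312×3/13 = 72.
O: (48 − 48)²/48 = 0/48 = 0.0000
A: (150 − 120)²/120 = 900/120 = 7.5000
B: (60 − 72)²/72 = 144/72 = 2.0000
AB: (54 − 72)²/72 = 324/72 = 4.5000
Sum = 14.000

14.000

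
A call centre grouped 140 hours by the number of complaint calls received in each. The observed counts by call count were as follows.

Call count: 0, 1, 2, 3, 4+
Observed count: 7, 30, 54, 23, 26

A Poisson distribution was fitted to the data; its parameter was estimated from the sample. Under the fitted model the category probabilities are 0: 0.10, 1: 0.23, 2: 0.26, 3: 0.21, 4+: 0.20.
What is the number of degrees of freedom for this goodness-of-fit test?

There are k = 5 categories and 1 parameter estimated from the data, so df = 5 − 1 − 1 = 3.

3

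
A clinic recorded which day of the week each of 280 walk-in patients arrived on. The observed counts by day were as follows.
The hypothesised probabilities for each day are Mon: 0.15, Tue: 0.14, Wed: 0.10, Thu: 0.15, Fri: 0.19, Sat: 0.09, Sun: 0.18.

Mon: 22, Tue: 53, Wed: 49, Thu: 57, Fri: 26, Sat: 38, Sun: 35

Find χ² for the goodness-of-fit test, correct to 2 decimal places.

60.60

Expected counts E_i = n·p_i: 280×0.15 = 42, 280×0.14 = 39.2, 280×0.10 = 28, 280×0.15 = 42, 280×0.19 = 53.2, 280×0.09 = 25.2, 280×0.18 = 50.4.
χ² = (22−42)²/42 + (53−39.2)²/39.2 + (49−28)²/28 + (57−42)²/42 + (26−53.2)²/53.2 + (38−25.2)²/25.2 + (35−50.4)²/50.4
   = 9.524 + 4.858 + 15.750 + 5.357 + 13.907 + 6.502 + 4.706
Sum = 60.60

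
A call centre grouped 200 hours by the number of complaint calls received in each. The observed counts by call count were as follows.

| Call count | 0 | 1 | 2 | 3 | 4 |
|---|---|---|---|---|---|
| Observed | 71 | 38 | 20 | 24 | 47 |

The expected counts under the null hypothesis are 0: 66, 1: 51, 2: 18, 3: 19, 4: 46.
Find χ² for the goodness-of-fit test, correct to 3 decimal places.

5.252

χ² = (71−66)²/66 + (38−51)²/51 + (20−18)²/18 + (24−19)²/19 + (47−46)²/46
   = 0.3788 + 3.3137 + 0.2222 + 1.3158 + 0.0217
Sum = 5.252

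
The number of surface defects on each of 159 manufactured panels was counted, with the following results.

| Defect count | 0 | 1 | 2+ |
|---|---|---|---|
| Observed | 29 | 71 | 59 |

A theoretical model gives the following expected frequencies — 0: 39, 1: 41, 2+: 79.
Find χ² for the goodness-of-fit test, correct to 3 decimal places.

29.579

cat         O        E   (O−E)²/E
0          29       39     2.5641
1          71       41    21.9512
2+         59       79     5.0633
Sum = 29.579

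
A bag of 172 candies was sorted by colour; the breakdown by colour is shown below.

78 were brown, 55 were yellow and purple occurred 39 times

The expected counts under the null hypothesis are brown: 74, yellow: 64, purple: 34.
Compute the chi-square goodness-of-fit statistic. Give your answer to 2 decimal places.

χ² = (78−74)²/74 + (55−64)²/64 + (39−34)²/34
   = 0.216 + 1.266 + 0.735
Sum = 2.22

2.22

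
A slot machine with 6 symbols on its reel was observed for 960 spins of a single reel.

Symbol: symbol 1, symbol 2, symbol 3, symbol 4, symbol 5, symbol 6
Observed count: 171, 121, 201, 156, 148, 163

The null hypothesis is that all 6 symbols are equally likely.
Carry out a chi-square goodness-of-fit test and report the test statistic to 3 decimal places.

21.825

Expected count for each of the 6 categories: 960/6 = 160.
symbol 1: (171 − 160)²/160 = 121/160 = 0.7563
symbol 2: (121 − 160)²/160 = 1521/160 = 9.5063
symbol 3: (201 − 160)²/160 = 1681/160 = 10.5063
symbol 4: (156 − 160)²/160 = 16/160 = 0.1000
symbol 5: (148 − 160)²/160 = 144/160 = 0.9000
symbol 6: (163 − 160)²/160 = 9/160 = 0.0563
Sum = 21.825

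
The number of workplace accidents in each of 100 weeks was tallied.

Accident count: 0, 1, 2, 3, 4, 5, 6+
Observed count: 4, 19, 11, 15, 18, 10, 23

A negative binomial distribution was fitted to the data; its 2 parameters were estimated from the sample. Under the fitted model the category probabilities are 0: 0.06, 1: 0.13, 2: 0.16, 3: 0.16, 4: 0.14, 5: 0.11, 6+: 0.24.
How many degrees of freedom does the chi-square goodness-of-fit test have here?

There are k = 7 categories and 2 parameters estimated from the data, so df = 7 − 1 − 2 = 4.

4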